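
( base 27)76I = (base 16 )14a3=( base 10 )5283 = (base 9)7220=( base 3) 21020200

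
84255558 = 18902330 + 65353228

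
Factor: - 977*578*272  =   - 153600032 = - 2^5 *17^3*977^1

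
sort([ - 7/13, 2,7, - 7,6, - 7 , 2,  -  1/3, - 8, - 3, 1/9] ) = [ - 8, - 7, - 7,-3 , - 7/13, - 1/3, 1/9,2, 2, 6, 7]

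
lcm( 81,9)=81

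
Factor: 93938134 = 2^1*29^1*41^1*39503^1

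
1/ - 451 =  - 1/451 = - 0.00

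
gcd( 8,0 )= 8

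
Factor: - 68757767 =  - 13^1*1259^1*4201^1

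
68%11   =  2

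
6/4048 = 3/2024 =0.00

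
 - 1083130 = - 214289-868841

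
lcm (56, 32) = 224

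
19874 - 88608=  - 68734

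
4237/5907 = 4237/5907 =0.72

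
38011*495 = 18815445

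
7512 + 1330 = 8842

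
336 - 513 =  - 177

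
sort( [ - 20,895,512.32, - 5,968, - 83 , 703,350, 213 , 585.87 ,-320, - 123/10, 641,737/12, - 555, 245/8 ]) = [-555, - 320, -83, -20, -123/10, - 5,245/8,737/12,213,350, 512.32,585.87 , 641,703,895,968] 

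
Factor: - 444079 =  - 444079^1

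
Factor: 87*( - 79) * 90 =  - 618570 = - 2^1* 3^3*5^1 * 29^1 * 79^1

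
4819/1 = 4819  =  4819.00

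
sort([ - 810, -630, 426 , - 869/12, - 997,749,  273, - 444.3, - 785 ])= [ - 997, -810 , - 785, - 630, -444.3, - 869/12, 273 , 426, 749] 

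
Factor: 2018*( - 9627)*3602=-69977084172 = - 2^2*3^1*1009^1 * 1801^1*3209^1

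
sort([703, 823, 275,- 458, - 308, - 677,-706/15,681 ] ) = [ - 677 , - 458, - 308, - 706/15,275 , 681,703,823]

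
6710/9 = 745 + 5/9 = 745.56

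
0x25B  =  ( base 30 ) k3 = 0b1001011011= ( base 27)m9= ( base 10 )603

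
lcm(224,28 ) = 224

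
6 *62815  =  376890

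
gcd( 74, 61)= 1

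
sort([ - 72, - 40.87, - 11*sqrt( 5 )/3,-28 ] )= [ - 72, -40.87, -28, -11*sqrt( 5)/3]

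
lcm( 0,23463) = 0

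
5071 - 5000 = 71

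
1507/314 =1507/314 =4.80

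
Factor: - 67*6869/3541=  -  460223/3541 = - 67^1*3541^( - 1)*6869^1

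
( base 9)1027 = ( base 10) 754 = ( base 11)626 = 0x2F2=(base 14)3bc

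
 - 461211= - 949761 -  - 488550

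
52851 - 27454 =25397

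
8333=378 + 7955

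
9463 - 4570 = 4893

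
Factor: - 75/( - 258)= 2^( - 1)*5^2*43^( - 1)= 25/86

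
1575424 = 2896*544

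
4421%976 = 517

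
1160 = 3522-2362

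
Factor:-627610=-2^1*5^1*62761^1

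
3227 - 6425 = -3198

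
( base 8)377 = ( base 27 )9C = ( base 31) 87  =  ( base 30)8F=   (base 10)255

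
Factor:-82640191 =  - 82640191^1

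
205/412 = 205/412 = 0.50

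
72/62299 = 72/62299 = 0.00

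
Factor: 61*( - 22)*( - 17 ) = 22814 = 2^1 * 11^1  *17^1 * 61^1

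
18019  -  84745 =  - 66726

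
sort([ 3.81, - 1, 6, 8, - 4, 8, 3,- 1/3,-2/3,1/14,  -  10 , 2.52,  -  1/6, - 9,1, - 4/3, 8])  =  [-10, - 9  , - 4,-4/3, - 1, - 2/3,  -  1/3,  -  1/6, 1/14 , 1, 2.52,3,3.81,6, 8, 8 , 8 ]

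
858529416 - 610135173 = 248394243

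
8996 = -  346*( - 26)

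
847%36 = 19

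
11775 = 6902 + 4873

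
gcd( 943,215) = 1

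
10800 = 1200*9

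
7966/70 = 113+4/5 = 113.80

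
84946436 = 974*87214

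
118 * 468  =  55224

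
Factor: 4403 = 7^1 * 17^1*37^1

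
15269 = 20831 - 5562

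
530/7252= 265/3626 = 0.07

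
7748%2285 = 893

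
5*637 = 3185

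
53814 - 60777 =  - 6963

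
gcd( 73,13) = 1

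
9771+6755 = 16526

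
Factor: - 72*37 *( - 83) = 2^3*3^2*37^1*83^1 = 221112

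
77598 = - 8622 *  (-9 )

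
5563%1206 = 739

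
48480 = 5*9696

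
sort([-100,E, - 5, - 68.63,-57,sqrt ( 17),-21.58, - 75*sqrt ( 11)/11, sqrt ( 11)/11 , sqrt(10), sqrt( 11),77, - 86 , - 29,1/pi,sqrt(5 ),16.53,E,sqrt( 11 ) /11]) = [-100, - 86, - 68.63, - 57, - 29, - 75*sqrt( 11) /11, - 21.58, - 5 , sqrt( 11 )/11,  sqrt( 11)/11, 1/pi , sqrt( 5 ),E,E, sqrt( 10),  sqrt( 11),sqrt( 17), 16.53, 77] 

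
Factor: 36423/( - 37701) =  - 57/59 = - 3^1*19^1*59^( - 1)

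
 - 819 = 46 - 865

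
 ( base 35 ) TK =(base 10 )1035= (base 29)16k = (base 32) 10B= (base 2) 10000001011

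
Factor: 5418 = 2^1*3^2*7^1 * 43^1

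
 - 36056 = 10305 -46361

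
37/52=37/52 = 0.71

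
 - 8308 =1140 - 9448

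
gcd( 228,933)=3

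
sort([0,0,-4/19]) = [ - 4/19, 0,0 ]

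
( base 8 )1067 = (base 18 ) 1d9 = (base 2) 1000110111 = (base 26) ll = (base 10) 567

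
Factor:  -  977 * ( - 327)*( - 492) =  - 2^2*3^2*41^1*109^1 * 977^1  =  -157183668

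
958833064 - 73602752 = 885230312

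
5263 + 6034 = 11297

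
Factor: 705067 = 11^2*5827^1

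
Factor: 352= 2^5*11^1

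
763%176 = 59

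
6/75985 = 6/75985 = 0.00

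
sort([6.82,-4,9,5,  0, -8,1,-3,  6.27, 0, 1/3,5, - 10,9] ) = [ - 10 , - 8, - 4, - 3,0, 0,  1/3, 1,5, 5,6.27, 6.82,9,9] 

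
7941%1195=771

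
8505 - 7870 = 635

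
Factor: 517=11^1*47^1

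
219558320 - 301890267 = - 82331947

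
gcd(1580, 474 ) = 158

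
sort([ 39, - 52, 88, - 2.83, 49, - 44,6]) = [  -  52 , - 44, - 2.83,6,39, 49,88] 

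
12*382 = 4584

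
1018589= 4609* 221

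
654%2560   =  654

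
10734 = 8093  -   - 2641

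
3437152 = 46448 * 74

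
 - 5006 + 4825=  - 181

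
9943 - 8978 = 965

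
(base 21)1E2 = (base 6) 3225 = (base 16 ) 2E1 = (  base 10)737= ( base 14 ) 3a9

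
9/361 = 9/361= 0.02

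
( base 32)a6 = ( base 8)506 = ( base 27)C2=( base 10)326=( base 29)B7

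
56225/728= 4325/56 = 77.23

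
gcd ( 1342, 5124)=122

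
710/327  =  710/327 = 2.17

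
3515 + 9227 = 12742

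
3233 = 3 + 3230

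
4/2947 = 4/2947 = 0.00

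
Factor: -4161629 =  - 4161629^1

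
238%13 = 4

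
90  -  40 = 50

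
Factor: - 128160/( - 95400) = 2^2*5^(-1) * 53^(  -  1)*89^1 = 356/265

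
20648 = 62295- 41647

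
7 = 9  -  2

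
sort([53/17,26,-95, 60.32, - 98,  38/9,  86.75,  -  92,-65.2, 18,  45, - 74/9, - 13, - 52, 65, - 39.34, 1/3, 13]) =[ - 98 , -95, - 92, - 65.2 , - 52, - 39.34,-13,-74/9, 1/3,53/17,38/9, 13,18, 26,  45,60.32,65, 86.75 ] 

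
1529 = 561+968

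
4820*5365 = 25859300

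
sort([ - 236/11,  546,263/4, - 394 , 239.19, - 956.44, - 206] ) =[ - 956.44, -394, - 206, - 236/11,263/4, 239.19,546 ]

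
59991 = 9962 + 50029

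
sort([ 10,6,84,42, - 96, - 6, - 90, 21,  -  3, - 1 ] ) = [-96, - 90 , - 6 , - 3,  -  1,  6  ,  10,21,42,84]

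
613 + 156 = 769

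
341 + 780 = 1121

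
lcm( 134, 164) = 10988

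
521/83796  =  521/83796 = 0.01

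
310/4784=155/2392 = 0.06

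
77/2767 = 77/2767 = 0.03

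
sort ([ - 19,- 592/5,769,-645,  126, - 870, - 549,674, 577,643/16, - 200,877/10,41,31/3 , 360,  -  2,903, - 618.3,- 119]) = [ - 870, - 645,-618.3, - 549, - 200, - 119, - 592/5, - 19,- 2, 31/3, 643/16, 41,877/10, 126,360,577,  674,769,903]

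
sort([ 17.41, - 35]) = [-35, 17.41 ]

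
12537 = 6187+6350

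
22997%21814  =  1183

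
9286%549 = 502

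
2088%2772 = 2088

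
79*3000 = 237000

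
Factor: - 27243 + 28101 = 2^1*3^1*11^1*13^1 = 858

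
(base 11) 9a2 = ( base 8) 2261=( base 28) 1ep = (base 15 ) 551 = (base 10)1201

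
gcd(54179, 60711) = 1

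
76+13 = 89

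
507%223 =61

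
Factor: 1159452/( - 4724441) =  - 2^2*3^2 * 7^1*43^1*107^1 * 4724441^(- 1 )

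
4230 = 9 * 470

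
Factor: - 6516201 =-3^1*2172067^1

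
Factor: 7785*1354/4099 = 2^1*3^2 * 5^1*173^1*677^1*4099^( - 1 )=10540890/4099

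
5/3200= 1/640 =0.00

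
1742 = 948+794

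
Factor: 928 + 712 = 2^3*5^1*41^1 = 1640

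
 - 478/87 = - 478/87 = - 5.49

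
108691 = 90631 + 18060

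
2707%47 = 28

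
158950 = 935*170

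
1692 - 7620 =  -5928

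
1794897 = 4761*377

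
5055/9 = 561 + 2/3=561.67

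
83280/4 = 20820 = 20820.00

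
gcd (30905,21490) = 35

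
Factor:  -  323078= -2^1 * 7^1*  47^1*491^1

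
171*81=13851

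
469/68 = 6 + 61/68 = 6.90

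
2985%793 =606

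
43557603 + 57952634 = 101510237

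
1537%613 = 311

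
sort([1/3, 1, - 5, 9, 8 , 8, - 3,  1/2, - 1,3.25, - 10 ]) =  [ - 10, - 5, - 3, - 1, 1/3,1/2,1,3.25,8 , 8, 9]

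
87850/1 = 87850 = 87850.00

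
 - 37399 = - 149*251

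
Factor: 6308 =2^2* 19^1*83^1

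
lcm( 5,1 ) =5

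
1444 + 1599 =3043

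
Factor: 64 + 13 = 7^1*  11^1 = 77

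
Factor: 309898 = 2^1*89^1 * 1741^1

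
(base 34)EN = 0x1f3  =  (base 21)12G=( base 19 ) 175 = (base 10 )499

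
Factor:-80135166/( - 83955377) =2^1*3^1 * 11^( - 1) *29^(-1 )*73^1 * 182957^1*263183^(-1)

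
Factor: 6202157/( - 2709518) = -2^(-1) * 7^( - 1) * 13^1 * 23^1*103^( - 1)*1879^( - 1) * 20743^1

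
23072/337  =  68 + 156/337= 68.46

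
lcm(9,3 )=9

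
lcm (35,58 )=2030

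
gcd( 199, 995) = 199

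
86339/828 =86339/828 = 104.27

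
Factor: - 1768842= - 2^1*3^2*98269^1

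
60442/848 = 71 + 117/424 = 71.28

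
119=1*119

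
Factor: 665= 5^1*7^1 * 19^1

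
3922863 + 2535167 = 6458030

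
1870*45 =84150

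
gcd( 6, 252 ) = 6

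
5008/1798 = 2504/899= 2.79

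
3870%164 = 98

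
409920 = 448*915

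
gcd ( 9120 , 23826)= 114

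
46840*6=281040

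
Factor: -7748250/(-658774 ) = 3874125/329387 = 3^1*5^3*10331^1*329387^(  -  1)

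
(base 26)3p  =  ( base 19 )58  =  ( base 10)103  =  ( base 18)5D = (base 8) 147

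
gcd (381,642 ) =3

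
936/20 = 46 + 4/5 = 46.80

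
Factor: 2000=2^4*5^3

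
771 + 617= 1388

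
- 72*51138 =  - 3681936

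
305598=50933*6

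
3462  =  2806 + 656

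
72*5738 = 413136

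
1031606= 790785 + 240821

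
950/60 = 95/6  =  15.83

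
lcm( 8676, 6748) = 60732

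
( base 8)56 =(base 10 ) 46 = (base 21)24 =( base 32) 1E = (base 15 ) 31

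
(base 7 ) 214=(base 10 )109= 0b1101101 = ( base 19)5E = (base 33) 3A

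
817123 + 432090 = 1249213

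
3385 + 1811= 5196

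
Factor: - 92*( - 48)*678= 2^7 * 3^2*23^1*113^1  =  2994048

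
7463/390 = 7463/390 = 19.14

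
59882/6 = 9980  +  1/3 = 9980.33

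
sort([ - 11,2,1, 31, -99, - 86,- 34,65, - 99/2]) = [ - 99, - 86,-99/2,-34,-11, 1, 2, 31, 65 ] 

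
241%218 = 23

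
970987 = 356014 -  - 614973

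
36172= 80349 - 44177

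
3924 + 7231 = 11155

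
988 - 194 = 794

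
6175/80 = 1235/16 = 77.19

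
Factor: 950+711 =1661 = 11^1*151^1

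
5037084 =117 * 43052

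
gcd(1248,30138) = 6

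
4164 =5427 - 1263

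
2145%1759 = 386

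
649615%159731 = 10691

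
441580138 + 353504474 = 795084612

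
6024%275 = 249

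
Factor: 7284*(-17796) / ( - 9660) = 10802172/805 = 2^2*3^1 * 5^( - 1) * 7^(-1 ) * 23^( -1 )*607^1*1483^1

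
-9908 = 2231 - 12139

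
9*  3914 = 35226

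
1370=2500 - 1130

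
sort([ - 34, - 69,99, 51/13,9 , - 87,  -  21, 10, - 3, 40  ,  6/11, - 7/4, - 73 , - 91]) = [-91, - 87, - 73, - 69, - 34, - 21, - 3, - 7/4,6/11,51/13, 9 , 10,40,99]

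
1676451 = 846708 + 829743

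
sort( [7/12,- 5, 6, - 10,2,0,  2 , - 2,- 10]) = [-10, - 10, - 5,-2,0,7/12,  2,  2,6]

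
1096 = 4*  274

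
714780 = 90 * 7942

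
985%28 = 5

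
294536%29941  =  25067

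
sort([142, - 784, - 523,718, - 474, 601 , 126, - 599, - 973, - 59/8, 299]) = [ - 973, - 784, - 599, - 523, - 474, - 59/8,  126,142 , 299,601,718 ]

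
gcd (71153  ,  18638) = 1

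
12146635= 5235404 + 6911231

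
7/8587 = 7/8587 = 0.00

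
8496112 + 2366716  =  10862828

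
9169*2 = 18338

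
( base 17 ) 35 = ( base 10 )56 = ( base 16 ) 38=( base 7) 110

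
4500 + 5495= 9995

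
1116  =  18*62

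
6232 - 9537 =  - 3305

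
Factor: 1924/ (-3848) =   -  2^( - 1) = -  1/2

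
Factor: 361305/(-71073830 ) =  - 72261/14214766=-  2^( - 1 )*3^2*7^1*31^1 * 37^1 * 7107383^(-1 ) 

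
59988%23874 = 12240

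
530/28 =18 + 13/14  =  18.93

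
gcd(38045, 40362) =7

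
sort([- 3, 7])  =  [- 3, 7]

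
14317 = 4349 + 9968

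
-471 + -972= -1443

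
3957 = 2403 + 1554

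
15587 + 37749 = 53336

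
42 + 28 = 70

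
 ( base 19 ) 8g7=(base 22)6D9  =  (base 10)3199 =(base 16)C7F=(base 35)2le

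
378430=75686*5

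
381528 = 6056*63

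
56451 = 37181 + 19270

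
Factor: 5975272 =2^3*19^2 * 2069^1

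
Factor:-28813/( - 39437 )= 113^( -1 )*349^( - 1)*28813^1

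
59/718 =59/718 = 0.08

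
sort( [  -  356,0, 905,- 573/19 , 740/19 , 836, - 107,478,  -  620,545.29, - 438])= [ - 620,-438, - 356, -107 ,  -  573/19,  0,740/19, 478, 545.29,836, 905 ] 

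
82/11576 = 41/5788 = 0.01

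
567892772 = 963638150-395745378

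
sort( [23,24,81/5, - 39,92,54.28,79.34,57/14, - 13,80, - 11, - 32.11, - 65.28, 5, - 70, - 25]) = [ - 70, - 65.28  , - 39,  -  32.11, - 25,- 13,-11, 57/14, 5  ,  81/5,23,24,54.28 , 79.34,80,92 ] 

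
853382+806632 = 1660014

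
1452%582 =288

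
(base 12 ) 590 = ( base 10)828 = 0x33C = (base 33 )P3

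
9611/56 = 171 + 5/8 = 171.62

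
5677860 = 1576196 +4101664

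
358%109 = 31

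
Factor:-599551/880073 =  - 17^(-1 )*51769^( - 1)*599551^1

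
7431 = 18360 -10929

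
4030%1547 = 936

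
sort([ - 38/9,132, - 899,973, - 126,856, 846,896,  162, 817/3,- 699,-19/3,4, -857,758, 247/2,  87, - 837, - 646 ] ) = [-899, - 857, - 837,-699, - 646, - 126 , - 19/3, - 38/9, 4, 87,247/2 , 132, 162, 817/3,758 , 846,856,  896, 973 ]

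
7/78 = 7/78  =  0.09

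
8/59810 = 4/29905 = 0.00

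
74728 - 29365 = 45363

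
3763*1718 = 6464834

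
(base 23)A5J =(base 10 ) 5424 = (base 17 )11D1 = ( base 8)12460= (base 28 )6pk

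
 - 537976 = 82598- 620574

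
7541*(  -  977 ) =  - 7367557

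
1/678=1/678= 0.00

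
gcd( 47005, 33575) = 6715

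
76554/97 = 789 + 21/97= 789.22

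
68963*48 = 3310224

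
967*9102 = 8801634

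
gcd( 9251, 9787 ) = 1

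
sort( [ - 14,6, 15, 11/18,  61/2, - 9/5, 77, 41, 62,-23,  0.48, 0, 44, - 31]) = [-31,-23, - 14, - 9/5, 0, 0.48, 11/18,6, 15,  61/2, 41, 44 , 62,77 ] 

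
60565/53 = 1142+39/53= 1142.74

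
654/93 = 7 + 1/31 = 7.03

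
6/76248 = 1/12708 = 0.00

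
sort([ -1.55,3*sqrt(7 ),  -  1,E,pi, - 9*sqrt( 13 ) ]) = [ - 9*sqrt( 13),- 1.55, -1,E,pi,3*sqrt(7)]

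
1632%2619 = 1632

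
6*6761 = 40566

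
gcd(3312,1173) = 69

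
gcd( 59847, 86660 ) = 1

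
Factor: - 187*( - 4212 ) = 2^2*3^4*11^1*13^1*17^1 =787644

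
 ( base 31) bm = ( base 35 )AD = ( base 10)363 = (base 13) 21c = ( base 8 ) 553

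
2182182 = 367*5946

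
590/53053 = 590/53053 = 0.01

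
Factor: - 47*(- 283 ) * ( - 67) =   -  891167 =- 47^1 * 67^1*283^1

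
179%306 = 179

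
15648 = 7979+7669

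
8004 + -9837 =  - 1833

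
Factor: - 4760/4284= -10/9 = -2^1*3^( - 2)*5^1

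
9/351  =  1/39  =  0.03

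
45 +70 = 115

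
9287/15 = 619 + 2/15=619.13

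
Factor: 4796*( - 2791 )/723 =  - 13385636/723=   - 2^2*3^( - 1 )*11^1 * 109^1*241^ ( - 1)*2791^1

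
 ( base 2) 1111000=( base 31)3R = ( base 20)60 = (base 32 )3O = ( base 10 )120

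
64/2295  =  64/2295 =0.03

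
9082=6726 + 2356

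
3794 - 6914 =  - 3120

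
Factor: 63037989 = 3^2 * 7^1*17^1 * 71^1*829^1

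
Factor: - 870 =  - 2^1*3^1*5^1*29^1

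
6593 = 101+6492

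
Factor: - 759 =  - 3^1 * 11^1*23^1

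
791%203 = 182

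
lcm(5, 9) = 45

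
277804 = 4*69451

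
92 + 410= 502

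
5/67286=5/67286 = 0.00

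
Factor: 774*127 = 98298 = 2^1*3^2*43^1*127^1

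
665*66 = 43890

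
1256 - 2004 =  - 748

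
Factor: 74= 2^1 * 37^1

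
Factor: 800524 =2^2*200131^1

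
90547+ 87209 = 177756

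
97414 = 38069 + 59345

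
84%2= 0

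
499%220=59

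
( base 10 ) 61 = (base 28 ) 25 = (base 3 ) 2021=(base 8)75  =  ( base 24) 2D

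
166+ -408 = - 242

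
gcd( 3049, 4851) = 1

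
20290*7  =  142030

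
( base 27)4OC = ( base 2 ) 110111111000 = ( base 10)3576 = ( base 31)3mb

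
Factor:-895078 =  - 2^1*521^1*859^1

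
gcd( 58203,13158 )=9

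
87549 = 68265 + 19284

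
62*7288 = 451856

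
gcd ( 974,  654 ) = 2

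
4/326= 2/163= 0.01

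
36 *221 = 7956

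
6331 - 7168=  - 837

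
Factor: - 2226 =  - 2^1 * 3^1*7^1 *53^1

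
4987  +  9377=14364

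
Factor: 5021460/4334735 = 1004292/866947 =2^2 *3^3*17^1*37^( - 1 )*547^1 * 23431^( - 1)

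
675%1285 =675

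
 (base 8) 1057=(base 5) 4214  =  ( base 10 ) 559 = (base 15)274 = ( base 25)M9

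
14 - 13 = 1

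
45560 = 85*536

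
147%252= 147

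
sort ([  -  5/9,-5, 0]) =[-5, - 5/9,0]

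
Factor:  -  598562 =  - 2^1*299281^1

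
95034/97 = 979 + 71/97 = 979.73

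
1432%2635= 1432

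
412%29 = 6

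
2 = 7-5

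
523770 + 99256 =623026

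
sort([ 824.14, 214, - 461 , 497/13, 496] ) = [ - 461,497/13,  214 , 496, 824.14 ] 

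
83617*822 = 68733174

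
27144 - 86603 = - 59459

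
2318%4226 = 2318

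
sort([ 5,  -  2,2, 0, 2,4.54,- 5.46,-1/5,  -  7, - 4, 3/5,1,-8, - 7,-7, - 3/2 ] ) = [-8,-7,-7, - 7,-5.46, - 4, - 2, - 3/2 ,-1/5, 0, 3/5, 1, 2,2, 4.54, 5 ] 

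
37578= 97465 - 59887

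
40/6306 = 20/3153 = 0.01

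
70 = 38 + 32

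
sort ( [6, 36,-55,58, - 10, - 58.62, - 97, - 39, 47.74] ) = [ - 97 , - 58.62 , - 55, - 39, -10,6,  36, 47.74,58] 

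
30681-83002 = -52321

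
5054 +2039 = 7093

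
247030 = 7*35290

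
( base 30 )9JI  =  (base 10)8688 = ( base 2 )10000111110000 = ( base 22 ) HKK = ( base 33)7W9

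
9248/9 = 9248/9 = 1027.56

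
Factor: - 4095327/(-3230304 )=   1365109/1076768 =2^( - 5)*7^( - 1)*11^( - 1)*19^( - 1 ) * 23^( - 1)*1365109^1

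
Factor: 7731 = 3^2*859^1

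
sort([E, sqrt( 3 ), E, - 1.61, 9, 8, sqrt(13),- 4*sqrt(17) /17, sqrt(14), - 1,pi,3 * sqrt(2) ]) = [ - 1.61,  -  1, - 4*sqrt( 17) /17, sqrt(3) , E, E, pi,sqrt ( 13),sqrt( 14),3*sqrt(2) , 8,9] 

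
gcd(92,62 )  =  2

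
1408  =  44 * 32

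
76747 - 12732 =64015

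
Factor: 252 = 2^2*3^2 * 7^1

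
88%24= 16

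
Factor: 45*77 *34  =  2^1*3^2*5^1*7^1 *11^1*17^1 = 117810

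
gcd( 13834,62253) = 6917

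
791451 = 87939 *9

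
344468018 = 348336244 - 3868226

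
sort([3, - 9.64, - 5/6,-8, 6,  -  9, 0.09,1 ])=[  -  9.64, - 9,-8, - 5/6, 0.09 , 1, 3,6 ] 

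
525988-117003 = 408985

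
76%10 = 6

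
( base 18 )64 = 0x70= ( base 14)80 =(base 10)112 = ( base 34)3A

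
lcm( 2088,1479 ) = 35496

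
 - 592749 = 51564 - 644313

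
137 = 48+89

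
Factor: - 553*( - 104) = 2^3*7^1*13^1*79^1  =  57512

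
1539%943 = 596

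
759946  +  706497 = 1466443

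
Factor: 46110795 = 3^1*5^1*31^1*53^1*1871^1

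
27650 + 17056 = 44706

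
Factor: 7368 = 2^3*3^1 * 307^1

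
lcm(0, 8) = 0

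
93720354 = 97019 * 966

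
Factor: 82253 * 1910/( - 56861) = -2^1*5^1*7^(-1)*83^1*191^1* 991^1*  8123^( - 1)=- 157103230/56861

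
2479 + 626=3105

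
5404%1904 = 1596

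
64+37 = 101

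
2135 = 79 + 2056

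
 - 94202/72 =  - 47101/36 = - 1308.36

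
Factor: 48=2^4*3^1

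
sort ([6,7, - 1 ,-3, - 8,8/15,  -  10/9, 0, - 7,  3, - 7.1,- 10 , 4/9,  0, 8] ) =[ - 10 ,-8,  -  7.1, - 7,-3, - 10/9, - 1,0,  0,  4/9,8/15 , 3,6,  7,  8] 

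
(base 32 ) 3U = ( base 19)6C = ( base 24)56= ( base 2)1111110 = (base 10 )126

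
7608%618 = 192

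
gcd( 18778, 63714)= 82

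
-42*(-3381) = 142002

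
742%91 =14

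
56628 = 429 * 132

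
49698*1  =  49698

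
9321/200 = 46+121/200 = 46.60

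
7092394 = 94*75451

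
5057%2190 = 677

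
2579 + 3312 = 5891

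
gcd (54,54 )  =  54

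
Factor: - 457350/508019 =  - 2^1*3^1*5^2 *3049^1 * 508019^( - 1 )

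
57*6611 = 376827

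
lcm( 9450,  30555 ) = 916650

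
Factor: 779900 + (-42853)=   737047  =  737047^1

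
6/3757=6/3757 = 0.00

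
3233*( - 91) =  - 294203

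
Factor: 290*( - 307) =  - 89030  =  -2^1*5^1 * 29^1*307^1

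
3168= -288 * (  -  11) 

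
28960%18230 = 10730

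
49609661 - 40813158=8796503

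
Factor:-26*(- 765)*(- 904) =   -  2^4 * 3^2 *5^1*13^1*17^1*113^1  =  -17980560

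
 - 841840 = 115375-957215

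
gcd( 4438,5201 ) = 7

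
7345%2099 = 1048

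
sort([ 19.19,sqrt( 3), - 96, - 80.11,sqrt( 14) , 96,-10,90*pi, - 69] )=[  -  96,-80.11, - 69,-10,sqrt ( 3),sqrt (14 ), 19.19,96,90 * pi ]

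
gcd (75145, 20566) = 791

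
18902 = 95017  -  76115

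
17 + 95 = 112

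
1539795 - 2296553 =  - 756758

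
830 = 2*415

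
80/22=40/11=3.64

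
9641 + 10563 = 20204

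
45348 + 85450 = 130798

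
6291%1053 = 1026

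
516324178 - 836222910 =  - 319898732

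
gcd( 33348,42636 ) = 12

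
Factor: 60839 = 83^1 * 733^1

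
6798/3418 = 3399/1709 = 1.99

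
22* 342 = 7524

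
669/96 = 223/32 = 6.97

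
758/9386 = 379/4693 = 0.08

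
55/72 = 55/72 = 0.76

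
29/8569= 29/8569 = 0.00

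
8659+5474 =14133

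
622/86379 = 622/86379 =0.01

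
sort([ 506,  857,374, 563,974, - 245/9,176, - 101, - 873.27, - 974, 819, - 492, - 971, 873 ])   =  [ - 974, - 971, - 873.27, -492, - 101,-245/9,176,374,  506,  563,819, 857, 873,974] 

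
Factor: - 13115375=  - 5^3*7^1 * 13^1*1153^1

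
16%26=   16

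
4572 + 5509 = 10081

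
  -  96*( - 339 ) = 32544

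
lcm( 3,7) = 21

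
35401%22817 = 12584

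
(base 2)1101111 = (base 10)111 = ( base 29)3O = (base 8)157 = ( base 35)36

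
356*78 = 27768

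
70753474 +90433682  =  161187156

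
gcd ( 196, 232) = 4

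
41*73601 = 3017641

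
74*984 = 72816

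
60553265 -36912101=23641164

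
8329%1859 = 893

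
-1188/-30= 198/5 = 39.60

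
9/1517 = 9/1517 = 0.01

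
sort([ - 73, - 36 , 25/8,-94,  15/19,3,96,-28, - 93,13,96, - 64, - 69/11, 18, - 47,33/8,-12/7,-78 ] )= [ -94,-93,-78 , - 73,-64,-47, - 36, - 28,-69/11, - 12/7 , 15/19,3,25/8,33/8,13,18,96 , 96]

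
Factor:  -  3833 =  - 3833^1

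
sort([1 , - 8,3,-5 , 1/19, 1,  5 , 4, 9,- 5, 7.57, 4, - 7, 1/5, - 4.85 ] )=[ - 8,-7, - 5, - 5 , - 4.85,1/19, 1/5,  1, 1,3, 4, 4,5,7.57, 9 ] 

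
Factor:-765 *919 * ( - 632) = 444318120 = 2^3 * 3^2 * 5^1*17^1  *  79^1*919^1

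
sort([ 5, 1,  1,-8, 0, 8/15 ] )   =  [ - 8, 0, 8/15, 1,1, 5]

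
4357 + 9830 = 14187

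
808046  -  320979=487067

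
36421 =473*77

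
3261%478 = 393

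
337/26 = 337/26 =12.96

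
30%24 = 6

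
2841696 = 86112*33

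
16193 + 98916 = 115109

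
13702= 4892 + 8810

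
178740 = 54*3310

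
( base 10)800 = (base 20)200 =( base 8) 1440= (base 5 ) 11200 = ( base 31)pp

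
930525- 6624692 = -5694167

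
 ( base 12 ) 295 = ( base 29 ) DO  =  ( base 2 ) 110010001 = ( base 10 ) 401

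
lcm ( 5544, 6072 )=127512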